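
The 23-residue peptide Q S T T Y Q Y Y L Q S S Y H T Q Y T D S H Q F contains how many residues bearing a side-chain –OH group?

The –OH-bearing residues are Ser, Thr (aliphatic alcohols), and Tyr (phenol).
Matching residues: S2, T3, T4, Y5, Y7, Y8, S11, S12, Y13, T15, Y17, T18, S20.

13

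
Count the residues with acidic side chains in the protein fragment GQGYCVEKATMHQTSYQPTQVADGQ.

Aspartate (D) and glutamate (E) have carboxylic-acid side chains and are the acidic amino acids.
Matching residues: E7, D23.

2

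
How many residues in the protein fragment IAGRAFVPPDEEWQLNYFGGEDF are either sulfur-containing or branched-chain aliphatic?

3

Sulfur-containing: C, M. Branched-chain aliphatic: I, L, V.
Sulfur-containing residues here: none (0).
Branched-chain aliphatic residues here: I1, V7, L15 (3).
The two groups share no amino acid, so total = 0 + 3 = 3.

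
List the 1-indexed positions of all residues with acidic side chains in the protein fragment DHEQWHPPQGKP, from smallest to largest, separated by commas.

1, 3

The acidic residues are Asp (D) and Glu (E), whose side chains end in a carboxylate group.
Matching residues: D1, E3.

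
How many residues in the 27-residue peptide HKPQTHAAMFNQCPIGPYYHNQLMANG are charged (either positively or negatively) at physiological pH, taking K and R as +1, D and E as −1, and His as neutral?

1

Charged side chains at pH ~7.4: K, R (positive); D, E (negative).
Matching residues: K2.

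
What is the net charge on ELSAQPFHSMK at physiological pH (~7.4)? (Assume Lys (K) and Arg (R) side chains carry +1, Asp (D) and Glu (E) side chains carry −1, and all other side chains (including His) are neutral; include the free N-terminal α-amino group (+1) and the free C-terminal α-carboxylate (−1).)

Positive (K, R): K11 → +1.
Negative (D, E): E1 → −1.
The N-terminus (+1) and C-terminus (−1) cancel.
Net charge = (+1) + (−1) = 0.

0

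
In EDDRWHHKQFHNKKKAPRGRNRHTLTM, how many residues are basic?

12

The basic amino acids are Lys (K), Arg (R), and His (H).
Matching residues: R4, H6, H7, K8, H11, K13, K14, K15, R18, R20, R22, H23.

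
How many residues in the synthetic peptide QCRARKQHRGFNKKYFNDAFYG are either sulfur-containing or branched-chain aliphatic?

Sulfur-containing: C, M. Branched-chain aliphatic: I, L, V.
Sulfur-containing residues here: C2 (1).
Branched-chain aliphatic residues here: none (0).
The two groups share no amino acid, so total = 1 + 0 = 1.

1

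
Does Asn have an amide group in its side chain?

Asparagine (N) and glutamine (Q) have uncharged amide side chains.
Asparagine is in this group.

Yes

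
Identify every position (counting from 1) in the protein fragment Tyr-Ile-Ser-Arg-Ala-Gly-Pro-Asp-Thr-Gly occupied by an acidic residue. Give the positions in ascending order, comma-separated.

8

The acidic residues are Asp (D) and Glu (E), whose side chains end in a carboxylate group.
Matching residues: Asp8.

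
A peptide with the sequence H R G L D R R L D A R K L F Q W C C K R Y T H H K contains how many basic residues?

11

Lysine (K), arginine (R), and histidine (H) have basic, nitrogen-containing side chains.
Matching residues: H1, R2, R6, R7, R11, K12, K19, R20, H23, H24, K25.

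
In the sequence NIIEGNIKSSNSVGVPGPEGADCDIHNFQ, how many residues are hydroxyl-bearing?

The –OH-bearing residues are Ser, Thr (aliphatic alcohols), and Tyr (phenol).
Matching residues: S9, S10, S12.

3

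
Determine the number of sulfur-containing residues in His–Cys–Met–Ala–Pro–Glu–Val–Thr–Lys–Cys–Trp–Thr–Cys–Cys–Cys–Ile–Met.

7

The sulfur-bearing residues are cysteine (–SH) and methionine (–S–CH₃).
Matching residues: Cys2, Met3, Cys10, Cys13, Cys14, Cys15, Met17.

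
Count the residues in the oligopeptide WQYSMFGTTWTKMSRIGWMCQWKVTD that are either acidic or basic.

4

Acidic: D, E. Basic: H, K, R.
Acidic residues here: D26 (1).
Basic residues here: K12, R15, K23 (3).
The two groups share no amino acid, so total = 1 + 3 = 4.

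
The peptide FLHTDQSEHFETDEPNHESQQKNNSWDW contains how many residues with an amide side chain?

The amide-side-chain residues are Asn (N) and Gln (Q).
Matching residues: Q6, N16, Q20, Q21, N23, N24.

6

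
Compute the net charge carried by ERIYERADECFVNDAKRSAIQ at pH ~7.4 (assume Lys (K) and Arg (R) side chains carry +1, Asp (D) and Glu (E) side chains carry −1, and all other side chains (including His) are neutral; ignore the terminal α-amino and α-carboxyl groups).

Positive (K, R): R2, R6, K16, R17 → +4.
Negative (D, E): E1, E5, D8, E9, D14 → −5.
Net charge = (+4) + (−5) = −1.

-1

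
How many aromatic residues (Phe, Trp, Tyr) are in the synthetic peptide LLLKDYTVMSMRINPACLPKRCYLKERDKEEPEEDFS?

Matching residues: Y6, Y23, F36.

3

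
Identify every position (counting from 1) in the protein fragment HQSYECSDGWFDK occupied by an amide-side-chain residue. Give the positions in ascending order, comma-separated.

2

The amide-side-chain residues are Asn (N) and Gln (Q).
Matching residues: Q2.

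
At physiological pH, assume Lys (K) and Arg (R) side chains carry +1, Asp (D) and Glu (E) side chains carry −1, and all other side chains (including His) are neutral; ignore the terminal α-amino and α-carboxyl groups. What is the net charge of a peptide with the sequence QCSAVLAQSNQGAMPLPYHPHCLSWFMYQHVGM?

0

Positive (K, R): none → +0.
Negative (D, E): none → −0.
Net charge = (+0) + (−0) = 0.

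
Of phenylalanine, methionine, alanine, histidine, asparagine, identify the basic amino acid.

Lysine (K), arginine (R), and histidine (H) have basic, nitrogen-containing side chains.
Of the listed options, only histidine belongs to this group.

histidine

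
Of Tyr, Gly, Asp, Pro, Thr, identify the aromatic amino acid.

Phenylalanine (F), tryptophan (W), and tyrosine (Y) have aromatic ring side chains.
Of the listed options, only Tyr belongs to this group.

Tyr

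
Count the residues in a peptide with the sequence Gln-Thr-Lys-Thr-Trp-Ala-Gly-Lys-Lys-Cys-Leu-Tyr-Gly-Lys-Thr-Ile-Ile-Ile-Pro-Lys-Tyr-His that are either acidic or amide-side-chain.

1

Acidic: D, E. Amide-side-chain: N, Q.
Acidic residues here: none (0).
Amide-side-chain residues here: Gln1 (1).
The two groups share no amino acid, so total = 0 + 1 = 1.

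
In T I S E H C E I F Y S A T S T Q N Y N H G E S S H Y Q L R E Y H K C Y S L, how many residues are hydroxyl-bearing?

The –OH-bearing residues are Ser, Thr (aliphatic alcohols), and Tyr (phenol).
Matching residues: T1, S3, Y10, S11, T13, S14, T15, Y18, S23, S24, Y26, Y31, Y35, S36.

14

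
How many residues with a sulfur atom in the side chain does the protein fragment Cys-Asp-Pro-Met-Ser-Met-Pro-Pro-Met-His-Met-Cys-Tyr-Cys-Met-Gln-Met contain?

Cysteine (C, thiol) and methionine (M, thioether) are the two sulfur-containing amino acids.
Matching residues: Cys1, Met4, Met6, Met9, Met11, Cys12, Cys14, Met15, Met17.

9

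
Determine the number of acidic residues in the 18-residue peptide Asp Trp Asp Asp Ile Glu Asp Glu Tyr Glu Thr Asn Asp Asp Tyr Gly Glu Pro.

10

Aspartate (D) and glutamate (E) have carboxylic-acid side chains and are the acidic amino acids.
Matching residues: Asp1, Asp3, Asp4, Glu6, Asp7, Glu8, Glu10, Asp13, Asp14, Glu17.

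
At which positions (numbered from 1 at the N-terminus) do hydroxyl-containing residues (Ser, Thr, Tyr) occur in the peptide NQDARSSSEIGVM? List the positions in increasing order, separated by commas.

6, 7, 8

Matching residues: S6, S7, S8.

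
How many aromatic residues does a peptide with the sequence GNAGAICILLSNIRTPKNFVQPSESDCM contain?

Phenylalanine (F), tryptophan (W), and tyrosine (Y) have aromatic ring side chains.
Matching residues: F19.

1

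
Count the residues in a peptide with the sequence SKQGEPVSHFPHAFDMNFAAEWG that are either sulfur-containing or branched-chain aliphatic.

Sulfur-containing: C, M. Branched-chain aliphatic: I, L, V.
Sulfur-containing residues here: M16 (1).
Branched-chain aliphatic residues here: V7 (1).
The two groups share no amino acid, so total = 1 + 1 = 2.

2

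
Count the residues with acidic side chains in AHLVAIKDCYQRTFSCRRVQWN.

Only D (aspartate) and E (glutamate) carry a side-chain carboxylic acid.
Matching residues: D8.

1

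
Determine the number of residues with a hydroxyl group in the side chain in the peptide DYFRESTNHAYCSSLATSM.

The –OH-bearing residues are Ser, Thr (aliphatic alcohols), and Tyr (phenol).
Matching residues: Y2, S6, T7, Y11, S13, S14, T17, S18.

8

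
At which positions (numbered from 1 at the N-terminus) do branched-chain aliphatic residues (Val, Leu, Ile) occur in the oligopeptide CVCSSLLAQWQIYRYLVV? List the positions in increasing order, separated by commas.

2, 6, 7, 12, 16, 17, 18

Matching residues: V2, L6, L7, I12, L16, V17, V18.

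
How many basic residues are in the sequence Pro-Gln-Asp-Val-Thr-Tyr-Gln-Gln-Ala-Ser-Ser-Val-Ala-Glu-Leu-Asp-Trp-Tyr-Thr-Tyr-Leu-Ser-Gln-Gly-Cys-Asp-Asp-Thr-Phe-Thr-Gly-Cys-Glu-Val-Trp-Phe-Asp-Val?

K, R, and H are the three residues with basic side chains (ε-amine, guanidinium, and imidazole respectively).
None of the 38 residues belong to this group.

0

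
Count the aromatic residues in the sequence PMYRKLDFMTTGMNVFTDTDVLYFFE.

F, W, and Y each carry an aromatic ring on the side chain.
Matching residues: Y3, F8, F16, Y23, F24, F25.

6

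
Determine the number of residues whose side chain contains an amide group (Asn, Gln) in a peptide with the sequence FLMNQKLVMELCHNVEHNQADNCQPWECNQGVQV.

10

Matching residues: N4, Q5, N14, N18, Q19, N22, Q24, N29, Q30, Q33.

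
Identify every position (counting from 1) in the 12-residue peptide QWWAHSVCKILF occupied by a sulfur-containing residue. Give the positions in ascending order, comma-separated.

Cysteine (C, thiol) and methionine (M, thioether) are the two sulfur-containing amino acids.
Matching residues: C8.

8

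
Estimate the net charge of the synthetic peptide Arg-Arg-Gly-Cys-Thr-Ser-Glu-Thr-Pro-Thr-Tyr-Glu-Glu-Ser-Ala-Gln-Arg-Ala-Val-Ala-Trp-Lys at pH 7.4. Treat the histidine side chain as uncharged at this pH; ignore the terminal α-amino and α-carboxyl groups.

+1

Near pH 7.4, K and R contribute +1 each, D and E contribute −1 each, and every other side chain (His included, as stated) is uncharged.
Positive (K, R): Arg1, Arg2, Arg17, Lys22 → +4.
Negative (D, E): Glu7, Glu12, Glu13 → −3.
Net charge = (+4) + (−3) = +1.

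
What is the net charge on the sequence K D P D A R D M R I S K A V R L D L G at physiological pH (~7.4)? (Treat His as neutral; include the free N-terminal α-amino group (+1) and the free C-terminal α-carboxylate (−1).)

+1

At pH ~7.4 the Lys and Arg side chains are protonated (+1), the Asp and Glu side chains are deprotonated (−1), and with His taken as neutral all other side chains carry no charge.
Positive (K, R): K1, R6, R9, K12, R15 → +5.
Negative (D, E): D2, D4, D7, D17 → −4.
The N-terminus (+1) and C-terminus (−1) cancel.
Net charge = (+5) + (−4) = +1.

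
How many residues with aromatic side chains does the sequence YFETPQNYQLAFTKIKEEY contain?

5

The aromatic amino acids are Phe (F, benzyl), Trp (W, indole), and Tyr (Y, phenol).
Matching residues: Y1, F2, Y8, F12, Y19.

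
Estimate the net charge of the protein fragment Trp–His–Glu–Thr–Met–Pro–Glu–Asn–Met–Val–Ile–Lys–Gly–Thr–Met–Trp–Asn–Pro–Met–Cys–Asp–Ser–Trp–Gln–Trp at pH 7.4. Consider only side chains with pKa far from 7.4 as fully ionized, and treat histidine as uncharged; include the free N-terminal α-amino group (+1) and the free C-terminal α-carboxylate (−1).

Near pH 7.4, K and R contribute +1 each, D and E contribute −1 each, and every other side chain (His included, as stated) is uncharged.
Positive (K, R): Lys12 → +1.
Negative (D, E): Glu3, Glu7, Asp21 → −3.
The N-terminus (+1) and C-terminus (−1) cancel.
Net charge = (+1) + (−3) = −2.

-2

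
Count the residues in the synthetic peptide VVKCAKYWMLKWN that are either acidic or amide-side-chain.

1

Acidic: D, E. Amide-side-chain: N, Q.
Acidic residues here: none (0).
Amide-side-chain residues here: N13 (1).
The two groups share no amino acid, so total = 0 + 1 = 1.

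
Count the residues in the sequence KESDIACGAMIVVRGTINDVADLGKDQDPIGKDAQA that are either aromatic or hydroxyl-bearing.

2

Aromatic: F, W, Y. Hydroxyl-bearing: S, T, Y.
Aromatic residues here: none (0).
Hydroxyl-bearing residues here: S3, T16 (2).
(Y belongs to both groups, but none appear in this sequence.) Total = 0 + 2 = 2.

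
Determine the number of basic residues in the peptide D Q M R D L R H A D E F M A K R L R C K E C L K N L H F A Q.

9

K, R, and H are the three residues with basic side chains (ε-amine, guanidinium, and imidazole respectively).
Matching residues: R4, R7, H8, K15, R16, R18, K20, K24, H27.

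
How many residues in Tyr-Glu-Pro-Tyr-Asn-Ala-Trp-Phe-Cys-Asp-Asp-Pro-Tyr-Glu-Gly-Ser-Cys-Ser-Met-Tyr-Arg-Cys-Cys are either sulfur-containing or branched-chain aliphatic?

5

Sulfur-containing: C, M. Branched-chain aliphatic: I, L, V.
Sulfur-containing residues here: Cys9, Cys17, Met19, Cys22, Cys23 (5).
Branched-chain aliphatic residues here: none (0).
The two groups share no amino acid, so total = 5 + 0 = 5.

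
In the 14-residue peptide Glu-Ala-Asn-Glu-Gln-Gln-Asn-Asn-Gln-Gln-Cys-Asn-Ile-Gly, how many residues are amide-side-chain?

Asparagine (N) and glutamine (Q) have uncharged amide side chains.
Matching residues: Asn3, Gln5, Gln6, Asn7, Asn8, Gln9, Gln10, Asn12.

8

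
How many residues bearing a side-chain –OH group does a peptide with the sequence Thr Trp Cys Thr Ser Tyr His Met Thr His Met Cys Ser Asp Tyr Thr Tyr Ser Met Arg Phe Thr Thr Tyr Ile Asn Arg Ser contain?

14

The –OH-bearing residues are Ser, Thr (aliphatic alcohols), and Tyr (phenol).
Matching residues: Thr1, Thr4, Ser5, Tyr6, Thr9, Ser13, Tyr15, Thr16, Tyr17, Ser18, Thr22, Thr23, Tyr24, Ser28.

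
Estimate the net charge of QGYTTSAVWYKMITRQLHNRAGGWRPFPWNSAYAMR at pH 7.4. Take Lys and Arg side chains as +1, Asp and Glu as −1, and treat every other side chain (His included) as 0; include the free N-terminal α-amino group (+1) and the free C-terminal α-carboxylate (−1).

+5

Positive (K, R): K11, R15, R20, R25, R36 → +5.
Negative (D, E): none → −0.
The N-terminus (+1) and C-terminus (−1) cancel.
Net charge = (+5) + (−0) = +5.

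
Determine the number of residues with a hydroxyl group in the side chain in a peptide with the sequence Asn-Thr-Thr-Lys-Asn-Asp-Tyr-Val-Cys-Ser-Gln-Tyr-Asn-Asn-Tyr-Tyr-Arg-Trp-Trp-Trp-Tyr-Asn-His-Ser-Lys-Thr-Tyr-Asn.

S, T, and Y are the three residues with a side-chain hydroxyl.
Matching residues: Thr2, Thr3, Tyr7, Ser10, Tyr12, Tyr15, Tyr16, Tyr21, Ser24, Thr26, Tyr27.

11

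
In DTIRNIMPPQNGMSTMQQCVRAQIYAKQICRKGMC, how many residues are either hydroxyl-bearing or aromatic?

4

Hydroxyl-bearing: S, T, Y. Aromatic: F, W, Y.
Hydroxyl-bearing residues here: T2, S14, T15, Y25 (4).
Aromatic residues here: Y25 (1).
Y is in both groups, so the 1 Y residue must not be double-counted.
Total = 4 + 1 − 1 = 4.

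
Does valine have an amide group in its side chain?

The amide-side-chain residues are Asn (N) and Gln (Q).
Valine is not in this group.

No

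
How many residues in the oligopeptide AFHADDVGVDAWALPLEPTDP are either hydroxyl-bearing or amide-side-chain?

Hydroxyl-bearing: S, T, Y. Amide-side-chain: N, Q.
Hydroxyl-bearing residues here: T19 (1).
Amide-side-chain residues here: none (0).
The two groups share no amino acid, so total = 1 + 0 = 1.

1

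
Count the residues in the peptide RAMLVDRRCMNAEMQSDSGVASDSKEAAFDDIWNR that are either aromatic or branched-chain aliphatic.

6

Aromatic: F, W, Y. Branched-chain aliphatic: I, L, V.
Aromatic residues here: F29, W33 (2).
Branched-chain aliphatic residues here: L4, V5, V20, I32 (4).
The two groups share no amino acid, so total = 2 + 4 = 6.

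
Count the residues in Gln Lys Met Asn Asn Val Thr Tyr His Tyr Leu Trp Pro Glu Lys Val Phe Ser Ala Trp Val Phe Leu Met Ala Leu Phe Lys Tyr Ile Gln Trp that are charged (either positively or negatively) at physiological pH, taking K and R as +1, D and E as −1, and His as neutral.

Charged side chains at pH ~7.4: K, R (positive); D, E (negative).
Matching residues: Lys2, Glu14, Lys15, Lys28.

4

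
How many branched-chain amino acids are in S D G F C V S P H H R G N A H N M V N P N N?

2

Valine (V), leucine (L), and isoleucine (I) are the branched-chain amino acids.
Matching residues: V6, V18.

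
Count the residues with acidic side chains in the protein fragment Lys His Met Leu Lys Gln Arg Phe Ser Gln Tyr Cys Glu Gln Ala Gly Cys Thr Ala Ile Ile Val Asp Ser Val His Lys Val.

2

Aspartate (D) and glutamate (E) have carboxylic-acid side chains and are the acidic amino acids.
Matching residues: Glu13, Asp23.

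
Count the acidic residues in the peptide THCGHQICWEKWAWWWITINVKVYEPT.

The acidic residues are Asp (D) and Glu (E), whose side chains end in a carboxylate group.
Matching residues: E10, E25.

2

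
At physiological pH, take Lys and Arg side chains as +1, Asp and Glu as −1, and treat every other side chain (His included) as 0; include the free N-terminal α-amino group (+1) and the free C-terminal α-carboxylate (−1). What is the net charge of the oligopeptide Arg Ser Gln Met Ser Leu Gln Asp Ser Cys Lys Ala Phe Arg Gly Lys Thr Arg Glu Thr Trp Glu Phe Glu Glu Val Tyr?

0

Positive (K, R): Arg1, Lys11, Arg14, Lys16, Arg18 → +5.
Negative (D, E): Asp8, Glu19, Glu22, Glu24, Glu25 → −5.
The N-terminus (+1) and C-terminus (−1) cancel.
Net charge = (+5) + (−5) = 0.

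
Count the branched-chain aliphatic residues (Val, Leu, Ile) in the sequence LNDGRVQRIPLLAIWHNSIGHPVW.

8

Matching residues: L1, V6, I9, L11, L12, I14, I19, V23.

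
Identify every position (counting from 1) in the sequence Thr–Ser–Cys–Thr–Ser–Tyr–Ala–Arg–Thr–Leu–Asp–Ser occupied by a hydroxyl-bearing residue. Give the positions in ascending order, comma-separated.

1, 2, 4, 5, 6, 9, 12

S, T, and Y are the three residues with a side-chain hydroxyl.
Matching residues: Thr1, Ser2, Thr4, Ser5, Tyr6, Thr9, Ser12.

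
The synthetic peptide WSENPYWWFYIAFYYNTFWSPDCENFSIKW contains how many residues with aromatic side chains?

The aromatic amino acids are Phe (F, benzyl), Trp (W, indole), and Tyr (Y, phenol).
Matching residues: W1, Y6, W7, W8, F9, Y10, F13, Y14, Y15, F18, W19, F26, W30.

13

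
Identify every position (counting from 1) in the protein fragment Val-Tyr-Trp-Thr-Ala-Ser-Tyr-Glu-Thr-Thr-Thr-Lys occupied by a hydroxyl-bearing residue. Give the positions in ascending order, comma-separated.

2, 4, 6, 7, 9, 10, 11

Matching residues: Tyr2, Thr4, Ser6, Tyr7, Thr9, Thr10, Thr11.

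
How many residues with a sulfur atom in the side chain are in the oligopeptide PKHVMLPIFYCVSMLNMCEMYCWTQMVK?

Only Cys (C) and Met (M) have a sulfur atom in the side chain.
Matching residues: M5, C11, M14, M17, C18, M20, C22, M26.

8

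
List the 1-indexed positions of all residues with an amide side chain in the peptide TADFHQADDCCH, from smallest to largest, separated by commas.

6

The amide-side-chain residues are Asn (N) and Gln (Q).
Matching residues: Q6.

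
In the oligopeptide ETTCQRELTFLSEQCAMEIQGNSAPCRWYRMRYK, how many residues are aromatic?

The aromatic amino acids are Phe (F, benzyl), Trp (W, indole), and Tyr (Y, phenol).
Matching residues: F10, W28, Y29, Y33.

4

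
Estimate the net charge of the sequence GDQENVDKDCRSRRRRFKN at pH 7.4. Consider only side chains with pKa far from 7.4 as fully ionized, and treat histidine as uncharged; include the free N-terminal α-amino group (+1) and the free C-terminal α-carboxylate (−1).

+3

The side chains ionized at physiological pH are Lys/Arg (+1) and Asp/Glu (−1); with His treated as neutral, nothing else contributes.
Positive (K, R): K8, R11, R13, R14, R15, R16, K18 → +7.
Negative (D, E): D2, E4, D7, D9 → −4.
The N-terminus (+1) and C-terminus (−1) cancel.
Net charge = (+7) + (−4) = +3.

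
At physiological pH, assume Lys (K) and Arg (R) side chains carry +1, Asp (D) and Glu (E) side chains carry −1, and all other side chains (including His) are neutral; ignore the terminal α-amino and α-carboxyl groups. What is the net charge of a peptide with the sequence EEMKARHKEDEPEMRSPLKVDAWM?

Positive (K, R): K4, R6, K8, R15, K19 → +5.
Negative (D, E): E1, E2, E9, D10, E11, E13, D21 → −7.
Net charge = (+5) + (−7) = −2.

-2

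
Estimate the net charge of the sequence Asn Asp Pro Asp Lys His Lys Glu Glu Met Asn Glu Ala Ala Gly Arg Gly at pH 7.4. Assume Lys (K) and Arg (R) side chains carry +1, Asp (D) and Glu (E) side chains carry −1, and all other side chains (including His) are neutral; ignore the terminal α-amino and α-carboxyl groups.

-2

Positive (K, R): Lys5, Lys7, Arg16 → +3.
Negative (D, E): Asp2, Asp4, Glu8, Glu9, Glu12 → −5.
Net charge = (+3) + (−5) = −2.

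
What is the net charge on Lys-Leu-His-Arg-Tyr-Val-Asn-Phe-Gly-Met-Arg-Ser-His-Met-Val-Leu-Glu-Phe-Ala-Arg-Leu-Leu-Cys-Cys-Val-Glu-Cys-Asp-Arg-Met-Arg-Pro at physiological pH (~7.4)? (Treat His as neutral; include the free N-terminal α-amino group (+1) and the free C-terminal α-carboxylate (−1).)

+3

At pH ~7.4 the Lys and Arg side chains are protonated (+1), the Asp and Glu side chains are deprotonated (−1), and with His taken as neutral all other side chains carry no charge.
Positive (K, R): Lys1, Arg4, Arg11, Arg20, Arg29, Arg31 → +6.
Negative (D, E): Glu17, Glu26, Asp28 → −3.
The N-terminus (+1) and C-terminus (−1) cancel.
Net charge = (+6) + (−3) = +3.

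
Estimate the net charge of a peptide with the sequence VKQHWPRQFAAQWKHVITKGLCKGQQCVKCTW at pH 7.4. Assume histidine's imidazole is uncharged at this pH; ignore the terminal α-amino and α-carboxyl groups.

At pH ~7.4 the Lys and Arg side chains are protonated (+1), the Asp and Glu side chains are deprotonated (−1), and with His taken as neutral all other side chains carry no charge.
Positive (K, R): K2, R7, K14, K19, K23, K29 → +6.
Negative (D, E): none → −0.
Net charge = (+6) + (−0) = +6.

+6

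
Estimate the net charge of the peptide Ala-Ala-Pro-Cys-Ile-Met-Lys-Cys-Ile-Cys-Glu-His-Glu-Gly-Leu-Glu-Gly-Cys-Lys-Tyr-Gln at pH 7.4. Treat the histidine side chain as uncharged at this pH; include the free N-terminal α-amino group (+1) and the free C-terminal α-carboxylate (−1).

-1

At pH ~7.4 the Lys and Arg side chains are protonated (+1), the Asp and Glu side chains are deprotonated (−1), and with His taken as neutral all other side chains carry no charge.
Positive (K, R): Lys7, Lys19 → +2.
Negative (D, E): Glu11, Glu13, Glu16 → −3.
The N-terminus (+1) and C-terminus (−1) cancel.
Net charge = (+2) + (−3) = −1.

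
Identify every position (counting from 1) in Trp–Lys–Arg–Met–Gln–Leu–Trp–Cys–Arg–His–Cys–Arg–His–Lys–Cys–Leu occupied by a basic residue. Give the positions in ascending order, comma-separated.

Lysine (K), arginine (R), and histidine (H) have basic, nitrogen-containing side chains.
Matching residues: Lys2, Arg3, Arg9, His10, Arg12, His13, Lys14.

2, 3, 9, 10, 12, 13, 14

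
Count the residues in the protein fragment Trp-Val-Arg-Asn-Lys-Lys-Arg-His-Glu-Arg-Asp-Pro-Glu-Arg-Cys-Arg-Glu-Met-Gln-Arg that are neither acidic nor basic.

Acidic: D, E. Basic: K, R, H. All other residues are neither.
Matching residues: Trp1, Val2, Asn4, Pro12, Cys15, Met18, Gln19.

7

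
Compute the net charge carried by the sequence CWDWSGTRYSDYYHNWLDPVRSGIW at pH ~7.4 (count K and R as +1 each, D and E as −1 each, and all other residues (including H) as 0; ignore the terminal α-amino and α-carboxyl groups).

Positive (K, R): R8, R21 → +2.
Negative (D, E): D3, D11, D18 → −3.
Net charge = (+2) + (−3) = −1.

-1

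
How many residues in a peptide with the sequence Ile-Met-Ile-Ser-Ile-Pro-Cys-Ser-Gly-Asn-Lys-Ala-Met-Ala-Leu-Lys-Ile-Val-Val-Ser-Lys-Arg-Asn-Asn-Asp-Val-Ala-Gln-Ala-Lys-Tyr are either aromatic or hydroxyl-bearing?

Aromatic: F, W, Y. Hydroxyl-bearing: S, T, Y.
Aromatic residues here: Tyr31 (1).
Hydroxyl-bearing residues here: Ser4, Ser8, Ser20, Tyr31 (4).
Y is in both groups, so the 1 Y residue must not be double-counted.
Total = 1 + 4 − 1 = 4.

4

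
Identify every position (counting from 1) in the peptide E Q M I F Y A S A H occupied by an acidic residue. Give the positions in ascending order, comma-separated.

1

The acidic residues are Asp (D) and Glu (E), whose side chains end in a carboxylate group.
Matching residues: E1.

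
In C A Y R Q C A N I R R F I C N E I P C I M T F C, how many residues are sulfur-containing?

6

Only Cys (C) and Met (M) have a sulfur atom in the side chain.
Matching residues: C1, C6, C14, C19, M21, C24.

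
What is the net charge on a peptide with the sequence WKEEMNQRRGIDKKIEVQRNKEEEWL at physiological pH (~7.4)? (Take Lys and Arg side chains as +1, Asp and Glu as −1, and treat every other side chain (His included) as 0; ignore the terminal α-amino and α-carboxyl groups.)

Positive (K, R): K2, R8, R9, K13, K14, R19, K21 → +7.
Negative (D, E): E3, E4, D12, E16, E22, E23, E24 → −7.
Net charge = (+7) + (−7) = 0.

0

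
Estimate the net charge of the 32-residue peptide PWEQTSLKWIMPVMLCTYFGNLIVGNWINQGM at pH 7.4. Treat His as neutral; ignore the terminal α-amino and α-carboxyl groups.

Near pH 7.4, K and R contribute +1 each, D and E contribute −1 each, and every other side chain (His included, as stated) is uncharged.
Positive (K, R): K8 → +1.
Negative (D, E): E3 → −1.
Net charge = (+1) + (−1) = 0.

0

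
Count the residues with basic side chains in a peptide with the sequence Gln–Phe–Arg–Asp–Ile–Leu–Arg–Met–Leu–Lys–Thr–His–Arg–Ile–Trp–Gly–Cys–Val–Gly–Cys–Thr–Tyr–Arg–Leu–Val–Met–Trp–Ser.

6

Lysine (K), arginine (R), and histidine (H) have basic, nitrogen-containing side chains.
Matching residues: Arg3, Arg7, Lys10, His12, Arg13, Arg23.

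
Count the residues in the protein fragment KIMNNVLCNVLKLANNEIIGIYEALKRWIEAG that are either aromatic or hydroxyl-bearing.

Aromatic: F, W, Y. Hydroxyl-bearing: S, T, Y.
Aromatic residues here: Y22, W28 (2).
Hydroxyl-bearing residues here: Y22 (1).
Y is in both groups, so the 1 Y residue must not be double-counted.
Total = 2 + 1 − 1 = 2.

2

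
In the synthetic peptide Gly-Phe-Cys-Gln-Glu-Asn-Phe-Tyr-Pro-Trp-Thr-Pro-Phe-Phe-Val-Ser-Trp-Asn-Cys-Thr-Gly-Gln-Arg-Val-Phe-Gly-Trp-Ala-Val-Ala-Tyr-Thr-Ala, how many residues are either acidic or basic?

Acidic: D, E. Basic: H, K, R.
Acidic residues here: Glu5 (1).
Basic residues here: Arg23 (1).
The two groups share no amino acid, so total = 1 + 1 = 2.

2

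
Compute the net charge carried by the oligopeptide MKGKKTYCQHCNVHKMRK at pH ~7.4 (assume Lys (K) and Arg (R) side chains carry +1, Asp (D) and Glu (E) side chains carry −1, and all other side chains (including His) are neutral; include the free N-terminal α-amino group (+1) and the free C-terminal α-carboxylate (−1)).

+6

Positive (K, R): K2, K4, K5, K15, R17, K18 → +6.
Negative (D, E): none → −0.
The N-terminus (+1) and C-terminus (−1) cancel.
Net charge = (+6) + (−0) = +6.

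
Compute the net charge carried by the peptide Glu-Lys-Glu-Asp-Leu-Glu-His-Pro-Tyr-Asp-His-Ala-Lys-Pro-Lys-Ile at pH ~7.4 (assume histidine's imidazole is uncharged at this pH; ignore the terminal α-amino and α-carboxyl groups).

-2

At pH ~7.4 the Lys and Arg side chains are protonated (+1), the Asp and Glu side chains are deprotonated (−1), and with His taken as neutral all other side chains carry no charge.
Positive (K, R): Lys2, Lys13, Lys15 → +3.
Negative (D, E): Glu1, Glu3, Asp4, Glu6, Asp10 → −5.
Net charge = (+3) + (−5) = −2.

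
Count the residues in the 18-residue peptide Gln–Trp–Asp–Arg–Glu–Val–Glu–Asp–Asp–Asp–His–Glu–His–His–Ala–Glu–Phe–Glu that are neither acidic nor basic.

5

Acidic: D, E. Basic: K, R, H. All other residues are neither.
Matching residues: Gln1, Trp2, Val6, Ala15, Phe17.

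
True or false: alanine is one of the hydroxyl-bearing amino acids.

False

Serine (S), threonine (T), and tyrosine (Y) each carry a hydroxyl group on the side chain.
Alanine is not in this group.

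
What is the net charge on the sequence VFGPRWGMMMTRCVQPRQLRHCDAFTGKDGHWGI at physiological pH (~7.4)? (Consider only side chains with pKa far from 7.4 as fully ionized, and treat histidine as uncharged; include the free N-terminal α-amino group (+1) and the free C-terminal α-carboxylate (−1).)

At pH ~7.4 the Lys and Arg side chains are protonated (+1), the Asp and Glu side chains are deprotonated (−1), and with His taken as neutral all other side chains carry no charge.
Positive (K, R): R5, R12, R17, R20, K28 → +5.
Negative (D, E): D23, D29 → −2.
The N-terminus (+1) and C-terminus (−1) cancel.
Net charge = (+5) + (−2) = +3.

+3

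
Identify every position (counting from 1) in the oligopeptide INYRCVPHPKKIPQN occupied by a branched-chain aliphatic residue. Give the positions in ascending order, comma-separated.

Matching residues: I1, V6, I12.

1, 6, 12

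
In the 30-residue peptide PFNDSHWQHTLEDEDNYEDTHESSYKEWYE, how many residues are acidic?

Aspartate (D) and glutamate (E) have carboxylic-acid side chains and are the acidic amino acids.
Matching residues: D4, E12, D13, E14, D15, E18, D19, E22, E27, E30.

10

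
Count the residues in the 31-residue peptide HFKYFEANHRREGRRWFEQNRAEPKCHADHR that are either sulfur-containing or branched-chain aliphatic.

1

Sulfur-containing: C, M. Branched-chain aliphatic: I, L, V.
Sulfur-containing residues here: C26 (1).
Branched-chain aliphatic residues here: none (0).
The two groups share no amino acid, so total = 1 + 0 = 1.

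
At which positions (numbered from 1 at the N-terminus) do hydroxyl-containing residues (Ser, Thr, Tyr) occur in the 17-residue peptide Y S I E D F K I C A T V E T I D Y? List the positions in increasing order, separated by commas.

1, 2, 11, 14, 17

Matching residues: Y1, S2, T11, T14, Y17.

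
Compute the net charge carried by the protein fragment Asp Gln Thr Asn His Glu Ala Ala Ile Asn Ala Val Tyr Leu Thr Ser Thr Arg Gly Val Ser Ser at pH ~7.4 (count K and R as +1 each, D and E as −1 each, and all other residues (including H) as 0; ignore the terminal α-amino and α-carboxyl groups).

-1

Positive (K, R): Arg18 → +1.
Negative (D, E): Asp1, Glu6 → −2.
Net charge = (+1) + (−2) = −1.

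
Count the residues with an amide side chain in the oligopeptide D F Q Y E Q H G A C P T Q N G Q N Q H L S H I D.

7

Only N (asparagine) and Q (glutamine) carry a side-chain carboxamide.
Matching residues: Q3, Q6, Q13, N14, Q16, N17, Q18.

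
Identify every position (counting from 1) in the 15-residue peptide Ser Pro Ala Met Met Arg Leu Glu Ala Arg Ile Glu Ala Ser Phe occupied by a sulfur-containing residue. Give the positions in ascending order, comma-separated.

4, 5

Only Cys (C) and Met (M) have a sulfur atom in the side chain.
Matching residues: Met4, Met5.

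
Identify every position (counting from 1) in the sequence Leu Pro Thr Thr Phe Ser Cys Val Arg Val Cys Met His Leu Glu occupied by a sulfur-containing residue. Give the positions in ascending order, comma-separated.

Only Cys (C) and Met (M) have a sulfur atom in the side chain.
Matching residues: Cys7, Cys11, Met12.

7, 11, 12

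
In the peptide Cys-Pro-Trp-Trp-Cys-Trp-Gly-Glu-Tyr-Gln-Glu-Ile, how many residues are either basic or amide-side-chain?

Basic: H, K, R. Amide-side-chain: N, Q.
Basic residues here: none (0).
Amide-side-chain residues here: Gln10 (1).
The two groups share no amino acid, so total = 0 + 1 = 1.

1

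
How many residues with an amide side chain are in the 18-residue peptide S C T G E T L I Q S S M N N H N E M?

Only N (asparagine) and Q (glutamine) carry a side-chain carboxamide.
Matching residues: Q9, N13, N14, N16.

4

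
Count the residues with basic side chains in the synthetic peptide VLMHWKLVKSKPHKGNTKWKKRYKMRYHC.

The basic amino acids are Lys (K), Arg (R), and His (H).
Matching residues: H4, K6, K9, K11, H13, K14, K18, K20, K21, R22, K24, R26, H28.

13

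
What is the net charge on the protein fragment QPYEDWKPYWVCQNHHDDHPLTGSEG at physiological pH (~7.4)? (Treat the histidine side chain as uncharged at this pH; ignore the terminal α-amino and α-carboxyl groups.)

At pH ~7.4 the Lys and Arg side chains are protonated (+1), the Asp and Glu side chains are deprotonated (−1), and with His taken as neutral all other side chains carry no charge.
Positive (K, R): K7 → +1.
Negative (D, E): E4, D5, D17, D18, E25 → −5.
Net charge = (+1) + (−5) = −4.

-4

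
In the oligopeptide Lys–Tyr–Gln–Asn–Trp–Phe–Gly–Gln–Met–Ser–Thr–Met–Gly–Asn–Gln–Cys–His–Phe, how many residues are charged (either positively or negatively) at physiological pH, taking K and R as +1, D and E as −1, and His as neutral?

Charged side chains at pH ~7.4: K, R (positive); D, E (negative).
Matching residues: Lys1.

1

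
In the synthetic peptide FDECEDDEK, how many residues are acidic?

Only D (aspartate) and E (glutamate) carry a side-chain carboxylic acid.
Matching residues: D2, E3, E5, D6, D7, E8.

6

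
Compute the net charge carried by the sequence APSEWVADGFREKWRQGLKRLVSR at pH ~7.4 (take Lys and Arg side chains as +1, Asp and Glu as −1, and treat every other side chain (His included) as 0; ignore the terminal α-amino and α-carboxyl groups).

+3

Positive (K, R): R11, K13, R15, K19, R20, R24 → +6.
Negative (D, E): E4, D8, E12 → −3.
Net charge = (+6) + (−3) = +3.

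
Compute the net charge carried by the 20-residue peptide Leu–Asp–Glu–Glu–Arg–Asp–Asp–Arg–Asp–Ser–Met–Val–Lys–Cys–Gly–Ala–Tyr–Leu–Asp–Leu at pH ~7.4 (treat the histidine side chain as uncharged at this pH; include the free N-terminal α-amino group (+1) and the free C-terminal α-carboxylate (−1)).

At pH ~7.4 the Lys and Arg side chains are protonated (+1), the Asp and Glu side chains are deprotonated (−1), and with His taken as neutral all other side chains carry no charge.
Positive (K, R): Arg5, Arg8, Lys13 → +3.
Negative (D, E): Asp2, Glu3, Glu4, Asp6, Asp7, Asp9, Asp19 → −7.
The N-terminus (+1) and C-terminus (−1) cancel.
Net charge = (+3) + (−7) = −4.

-4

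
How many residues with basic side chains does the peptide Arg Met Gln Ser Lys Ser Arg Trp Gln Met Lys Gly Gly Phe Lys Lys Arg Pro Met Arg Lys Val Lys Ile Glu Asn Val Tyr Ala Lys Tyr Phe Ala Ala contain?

The basic amino acids are Lys (K), Arg (R), and His (H).
Matching residues: Arg1, Lys5, Arg7, Lys11, Lys15, Lys16, Arg17, Arg20, Lys21, Lys23, Lys30.

11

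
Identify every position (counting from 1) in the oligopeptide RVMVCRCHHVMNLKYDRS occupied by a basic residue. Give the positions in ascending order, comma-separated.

Lysine (K), arginine (R), and histidine (H) have basic, nitrogen-containing side chains.
Matching residues: R1, R6, H8, H9, K14, R17.

1, 6, 8, 9, 14, 17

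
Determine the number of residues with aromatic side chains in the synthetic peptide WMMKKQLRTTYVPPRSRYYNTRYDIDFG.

6

The aromatic amino acids are Phe (F, benzyl), Trp (W, indole), and Tyr (Y, phenol).
Matching residues: W1, Y11, Y18, Y19, Y23, F27.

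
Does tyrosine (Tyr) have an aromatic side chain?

F, W, and Y each carry an aromatic ring on the side chain.
Tyrosine is in this group.

Yes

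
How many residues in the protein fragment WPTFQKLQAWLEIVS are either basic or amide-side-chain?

3

Basic: H, K, R. Amide-side-chain: N, Q.
Basic residues here: K6 (1).
Amide-side-chain residues here: Q5, Q8 (2).
The two groups share no amino acid, so total = 1 + 2 = 3.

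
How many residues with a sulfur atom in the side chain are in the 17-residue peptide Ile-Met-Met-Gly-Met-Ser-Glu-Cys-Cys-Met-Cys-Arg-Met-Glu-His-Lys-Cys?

9

Cysteine (C, thiol) and methionine (M, thioether) are the two sulfur-containing amino acids.
Matching residues: Met2, Met3, Met5, Cys8, Cys9, Met10, Cys11, Met13, Cys17.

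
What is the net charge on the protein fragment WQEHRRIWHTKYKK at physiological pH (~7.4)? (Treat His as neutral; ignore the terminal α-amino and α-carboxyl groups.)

+4

At pH ~7.4 the Lys and Arg side chains are protonated (+1), the Asp and Glu side chains are deprotonated (−1), and with His taken as neutral all other side chains carry no charge.
Positive (K, R): R5, R6, K11, K13, K14 → +5.
Negative (D, E): E3 → −1.
Net charge = (+5) + (−1) = +4.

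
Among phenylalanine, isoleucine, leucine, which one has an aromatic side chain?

F, W, and Y each carry an aromatic ring on the side chain.
Of the listed options, only phenylalanine belongs to this group.

phenylalanine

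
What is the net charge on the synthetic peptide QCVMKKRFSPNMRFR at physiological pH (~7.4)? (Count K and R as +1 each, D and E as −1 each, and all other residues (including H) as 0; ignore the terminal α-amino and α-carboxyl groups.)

+5

Positive (K, R): K5, K6, R7, R13, R15 → +5.
Negative (D, E): none → −0.
Net charge = (+5) + (−0) = +5.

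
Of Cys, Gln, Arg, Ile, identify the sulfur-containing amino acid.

Cys

Cysteine (C, thiol) and methionine (M, thioether) are the two sulfur-containing amino acids.
Of the listed options, only Cys belongs to this group.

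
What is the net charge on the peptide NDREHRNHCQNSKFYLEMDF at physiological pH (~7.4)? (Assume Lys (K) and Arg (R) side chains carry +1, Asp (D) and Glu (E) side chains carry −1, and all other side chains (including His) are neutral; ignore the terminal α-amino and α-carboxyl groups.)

-1

Positive (K, R): R3, R6, K13 → +3.
Negative (D, E): D2, E4, E17, D19 → −4.
Net charge = (+3) + (−4) = −1.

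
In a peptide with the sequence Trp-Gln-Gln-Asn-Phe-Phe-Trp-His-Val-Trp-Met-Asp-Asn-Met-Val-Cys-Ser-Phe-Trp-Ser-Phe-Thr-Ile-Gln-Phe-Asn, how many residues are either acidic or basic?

2

Acidic: D, E. Basic: H, K, R.
Acidic residues here: Asp12 (1).
Basic residues here: His8 (1).
The two groups share no amino acid, so total = 1 + 1 = 2.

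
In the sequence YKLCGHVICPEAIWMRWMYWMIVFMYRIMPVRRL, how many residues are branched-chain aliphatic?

9

The BCAAs are Val, Leu, and Ile — aliphatic side chains with a branch point.
Matching residues: L3, V7, I8, I13, I22, V23, I28, V31, L34.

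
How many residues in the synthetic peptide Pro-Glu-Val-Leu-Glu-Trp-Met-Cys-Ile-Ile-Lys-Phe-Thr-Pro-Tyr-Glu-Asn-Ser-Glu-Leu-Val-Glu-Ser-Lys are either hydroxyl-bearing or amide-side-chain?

Hydroxyl-bearing: S, T, Y. Amide-side-chain: N, Q.
Hydroxyl-bearing residues here: Thr13, Tyr15, Ser18, Ser23 (4).
Amide-side-chain residues here: Asn17 (1).
The two groups share no amino acid, so total = 4 + 1 = 5.

5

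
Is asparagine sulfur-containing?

Cysteine (C, thiol) and methionine (M, thioether) are the two sulfur-containing amino acids.
Asparagine is not in this group.

No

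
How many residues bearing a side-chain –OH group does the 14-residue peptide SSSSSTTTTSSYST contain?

Serine (S), threonine (T), and tyrosine (Y) each carry a hydroxyl group on the side chain.
Matching residues: S1, S2, S3, S4, S5, T6, T7, T8, T9, S10, S11, Y12, S13, T14.

14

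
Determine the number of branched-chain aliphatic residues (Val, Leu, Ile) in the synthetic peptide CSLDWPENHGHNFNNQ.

1

Matching residues: L3.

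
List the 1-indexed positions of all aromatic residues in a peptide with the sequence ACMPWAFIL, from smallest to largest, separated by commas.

5, 7

Phenylalanine (F), tryptophan (W), and tyrosine (Y) have aromatic ring side chains.
Matching residues: W5, F7.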